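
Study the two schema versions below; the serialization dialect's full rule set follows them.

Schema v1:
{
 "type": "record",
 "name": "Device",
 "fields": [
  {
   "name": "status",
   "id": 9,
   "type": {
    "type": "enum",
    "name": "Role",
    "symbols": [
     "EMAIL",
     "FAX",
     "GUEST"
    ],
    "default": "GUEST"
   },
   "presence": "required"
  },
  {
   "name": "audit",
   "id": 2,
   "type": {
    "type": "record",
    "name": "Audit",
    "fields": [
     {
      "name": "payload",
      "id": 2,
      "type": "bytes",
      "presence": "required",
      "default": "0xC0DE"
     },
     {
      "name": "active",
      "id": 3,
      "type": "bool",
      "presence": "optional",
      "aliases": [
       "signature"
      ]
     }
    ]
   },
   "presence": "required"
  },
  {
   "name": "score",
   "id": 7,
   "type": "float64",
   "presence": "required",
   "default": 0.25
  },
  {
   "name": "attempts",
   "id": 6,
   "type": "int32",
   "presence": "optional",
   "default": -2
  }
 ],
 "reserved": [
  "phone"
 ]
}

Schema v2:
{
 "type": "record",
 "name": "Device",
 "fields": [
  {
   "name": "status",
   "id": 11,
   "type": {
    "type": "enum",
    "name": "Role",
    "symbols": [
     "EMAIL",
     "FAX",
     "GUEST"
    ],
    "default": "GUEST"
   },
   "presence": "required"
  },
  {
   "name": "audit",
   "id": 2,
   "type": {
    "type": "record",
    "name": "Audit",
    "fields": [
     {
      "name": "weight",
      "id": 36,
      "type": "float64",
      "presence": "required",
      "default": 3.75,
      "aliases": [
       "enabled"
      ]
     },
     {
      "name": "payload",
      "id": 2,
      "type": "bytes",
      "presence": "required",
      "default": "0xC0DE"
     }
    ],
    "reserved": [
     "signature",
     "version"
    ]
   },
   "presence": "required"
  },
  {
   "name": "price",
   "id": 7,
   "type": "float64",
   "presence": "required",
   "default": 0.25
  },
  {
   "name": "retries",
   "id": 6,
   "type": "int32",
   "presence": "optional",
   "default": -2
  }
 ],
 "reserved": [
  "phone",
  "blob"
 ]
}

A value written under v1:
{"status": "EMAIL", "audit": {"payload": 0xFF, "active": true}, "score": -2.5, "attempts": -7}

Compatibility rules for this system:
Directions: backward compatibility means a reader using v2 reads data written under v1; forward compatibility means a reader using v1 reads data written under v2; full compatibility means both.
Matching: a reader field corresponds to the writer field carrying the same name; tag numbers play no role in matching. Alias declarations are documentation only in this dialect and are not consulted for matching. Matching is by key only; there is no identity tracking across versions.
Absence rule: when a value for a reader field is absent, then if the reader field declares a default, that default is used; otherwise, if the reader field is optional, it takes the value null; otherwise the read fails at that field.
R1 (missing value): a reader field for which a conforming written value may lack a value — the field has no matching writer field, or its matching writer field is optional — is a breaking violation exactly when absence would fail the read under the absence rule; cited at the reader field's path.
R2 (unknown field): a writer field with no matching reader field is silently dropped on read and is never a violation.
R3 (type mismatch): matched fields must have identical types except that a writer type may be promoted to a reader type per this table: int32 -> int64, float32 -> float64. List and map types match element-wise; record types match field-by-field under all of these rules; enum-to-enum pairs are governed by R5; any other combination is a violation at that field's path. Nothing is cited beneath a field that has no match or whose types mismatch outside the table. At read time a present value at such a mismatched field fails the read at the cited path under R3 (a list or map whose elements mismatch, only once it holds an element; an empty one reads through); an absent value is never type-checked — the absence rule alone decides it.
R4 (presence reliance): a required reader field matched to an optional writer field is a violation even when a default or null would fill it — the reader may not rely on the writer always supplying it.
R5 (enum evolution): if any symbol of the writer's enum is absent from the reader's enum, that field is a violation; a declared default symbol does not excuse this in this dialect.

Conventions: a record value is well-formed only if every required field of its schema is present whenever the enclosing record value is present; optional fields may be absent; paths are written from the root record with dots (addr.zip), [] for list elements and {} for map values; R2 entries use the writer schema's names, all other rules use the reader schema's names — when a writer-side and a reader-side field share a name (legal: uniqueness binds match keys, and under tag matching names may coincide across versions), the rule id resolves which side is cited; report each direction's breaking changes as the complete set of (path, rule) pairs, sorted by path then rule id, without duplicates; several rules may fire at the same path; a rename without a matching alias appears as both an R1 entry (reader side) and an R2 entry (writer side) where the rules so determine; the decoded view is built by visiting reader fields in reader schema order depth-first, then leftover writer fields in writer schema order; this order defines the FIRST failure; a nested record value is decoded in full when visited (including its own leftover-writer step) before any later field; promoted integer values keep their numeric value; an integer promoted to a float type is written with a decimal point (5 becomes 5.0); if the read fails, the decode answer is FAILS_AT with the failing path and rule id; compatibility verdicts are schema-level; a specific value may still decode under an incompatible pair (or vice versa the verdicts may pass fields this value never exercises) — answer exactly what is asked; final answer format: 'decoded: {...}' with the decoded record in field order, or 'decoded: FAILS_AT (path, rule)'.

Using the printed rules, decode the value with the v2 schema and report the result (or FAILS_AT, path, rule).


decoded: {"status": "EMAIL", "audit": {"weight": 3.75, "payload": 0xFF}, "price": 0.25, "retries": -2}

in Device below, arrows point writer -> reader
decode (reader v2):
  status := "EMAIL"
  audit.weight := 3.75 (no value, default fills)
  audit.payload := 0xFF
  writer audit.active: unmatched, discarded
  price := 0.25 (no value, default fills)
  retries := -2 (no value, default fills)
  writer score: unmatched, discarded
  writer attempts: unmatched, discarded
  => decoded: {"status": "EMAIL", "audit": {"weight": 3.75, "payload": 0xFF}, "price": 0.25, "retries": -2}
remaining Device differences; none change what is asked:
  field status in record Device: tag 9 changed to 11 -> triggers nothing under the printed rules; the Device answer is the same either way


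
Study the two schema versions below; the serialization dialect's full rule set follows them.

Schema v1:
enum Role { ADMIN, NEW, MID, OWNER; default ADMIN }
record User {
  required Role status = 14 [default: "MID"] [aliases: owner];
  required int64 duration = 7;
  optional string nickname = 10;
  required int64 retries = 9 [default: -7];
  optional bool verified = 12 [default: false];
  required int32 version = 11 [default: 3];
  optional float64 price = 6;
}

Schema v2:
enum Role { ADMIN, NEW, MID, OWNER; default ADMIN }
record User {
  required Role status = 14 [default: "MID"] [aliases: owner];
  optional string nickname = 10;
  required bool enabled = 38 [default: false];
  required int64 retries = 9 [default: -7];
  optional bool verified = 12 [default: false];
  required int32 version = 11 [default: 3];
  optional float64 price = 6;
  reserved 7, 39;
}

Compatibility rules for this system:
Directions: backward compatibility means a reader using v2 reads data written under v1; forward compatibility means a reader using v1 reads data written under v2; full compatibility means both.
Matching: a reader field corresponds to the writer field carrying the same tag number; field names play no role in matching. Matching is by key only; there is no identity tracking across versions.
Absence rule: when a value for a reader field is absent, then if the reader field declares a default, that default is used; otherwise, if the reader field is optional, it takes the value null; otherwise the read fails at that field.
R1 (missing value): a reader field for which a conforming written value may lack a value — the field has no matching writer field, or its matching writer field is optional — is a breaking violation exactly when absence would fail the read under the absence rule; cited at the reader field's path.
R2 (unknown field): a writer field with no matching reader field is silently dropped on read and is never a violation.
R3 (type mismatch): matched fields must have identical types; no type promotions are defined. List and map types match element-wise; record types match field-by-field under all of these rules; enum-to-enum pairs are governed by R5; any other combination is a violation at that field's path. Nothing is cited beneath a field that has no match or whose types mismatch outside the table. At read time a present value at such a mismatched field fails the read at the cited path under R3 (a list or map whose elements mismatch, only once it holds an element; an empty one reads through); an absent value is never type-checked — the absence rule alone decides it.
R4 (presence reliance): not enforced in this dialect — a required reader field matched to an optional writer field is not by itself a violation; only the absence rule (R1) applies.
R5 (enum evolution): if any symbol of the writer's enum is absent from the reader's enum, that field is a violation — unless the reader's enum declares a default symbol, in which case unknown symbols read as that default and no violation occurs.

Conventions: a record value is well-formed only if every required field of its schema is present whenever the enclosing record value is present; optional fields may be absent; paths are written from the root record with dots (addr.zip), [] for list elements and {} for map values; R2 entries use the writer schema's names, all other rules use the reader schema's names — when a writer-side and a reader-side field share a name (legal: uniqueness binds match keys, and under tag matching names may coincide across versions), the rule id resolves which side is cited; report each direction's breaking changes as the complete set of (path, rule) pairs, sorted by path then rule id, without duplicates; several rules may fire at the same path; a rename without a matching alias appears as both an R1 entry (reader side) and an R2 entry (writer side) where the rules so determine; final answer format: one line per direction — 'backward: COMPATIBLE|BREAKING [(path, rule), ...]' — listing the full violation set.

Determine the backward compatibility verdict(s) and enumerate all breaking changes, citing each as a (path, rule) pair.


in User below, arrows point writer -> reader
backward on User — v2 reading data written by v1:
  status <- status (Role -> Role, writer required)
  nickname <- nickname (string -> string, writer optional)
  no writer field matches reader enabled
  retries <- retries (int64 -> int64, writer required)
  verified <- verified (bool -> bool, writer optional)
  version <- version (int32 -> int32, writer required)
  price <- price (float64 -> float64, writer optional)
  duration (writer side), unknown to reader
  => backward verdict for User: COMPATIBLE, no violations
the other User changes do not affect what is asked:
  removed field duration from record User (its key 7 joins the reserved list) -> its effect on User is confined to the forward direction, not asked
  added field enabled to record User: required bool, tag 38, default false (in v2 it sits immediately before retries) -> triggers nothing under User's printed rules — same verdict

backward: COMPATIBLE []


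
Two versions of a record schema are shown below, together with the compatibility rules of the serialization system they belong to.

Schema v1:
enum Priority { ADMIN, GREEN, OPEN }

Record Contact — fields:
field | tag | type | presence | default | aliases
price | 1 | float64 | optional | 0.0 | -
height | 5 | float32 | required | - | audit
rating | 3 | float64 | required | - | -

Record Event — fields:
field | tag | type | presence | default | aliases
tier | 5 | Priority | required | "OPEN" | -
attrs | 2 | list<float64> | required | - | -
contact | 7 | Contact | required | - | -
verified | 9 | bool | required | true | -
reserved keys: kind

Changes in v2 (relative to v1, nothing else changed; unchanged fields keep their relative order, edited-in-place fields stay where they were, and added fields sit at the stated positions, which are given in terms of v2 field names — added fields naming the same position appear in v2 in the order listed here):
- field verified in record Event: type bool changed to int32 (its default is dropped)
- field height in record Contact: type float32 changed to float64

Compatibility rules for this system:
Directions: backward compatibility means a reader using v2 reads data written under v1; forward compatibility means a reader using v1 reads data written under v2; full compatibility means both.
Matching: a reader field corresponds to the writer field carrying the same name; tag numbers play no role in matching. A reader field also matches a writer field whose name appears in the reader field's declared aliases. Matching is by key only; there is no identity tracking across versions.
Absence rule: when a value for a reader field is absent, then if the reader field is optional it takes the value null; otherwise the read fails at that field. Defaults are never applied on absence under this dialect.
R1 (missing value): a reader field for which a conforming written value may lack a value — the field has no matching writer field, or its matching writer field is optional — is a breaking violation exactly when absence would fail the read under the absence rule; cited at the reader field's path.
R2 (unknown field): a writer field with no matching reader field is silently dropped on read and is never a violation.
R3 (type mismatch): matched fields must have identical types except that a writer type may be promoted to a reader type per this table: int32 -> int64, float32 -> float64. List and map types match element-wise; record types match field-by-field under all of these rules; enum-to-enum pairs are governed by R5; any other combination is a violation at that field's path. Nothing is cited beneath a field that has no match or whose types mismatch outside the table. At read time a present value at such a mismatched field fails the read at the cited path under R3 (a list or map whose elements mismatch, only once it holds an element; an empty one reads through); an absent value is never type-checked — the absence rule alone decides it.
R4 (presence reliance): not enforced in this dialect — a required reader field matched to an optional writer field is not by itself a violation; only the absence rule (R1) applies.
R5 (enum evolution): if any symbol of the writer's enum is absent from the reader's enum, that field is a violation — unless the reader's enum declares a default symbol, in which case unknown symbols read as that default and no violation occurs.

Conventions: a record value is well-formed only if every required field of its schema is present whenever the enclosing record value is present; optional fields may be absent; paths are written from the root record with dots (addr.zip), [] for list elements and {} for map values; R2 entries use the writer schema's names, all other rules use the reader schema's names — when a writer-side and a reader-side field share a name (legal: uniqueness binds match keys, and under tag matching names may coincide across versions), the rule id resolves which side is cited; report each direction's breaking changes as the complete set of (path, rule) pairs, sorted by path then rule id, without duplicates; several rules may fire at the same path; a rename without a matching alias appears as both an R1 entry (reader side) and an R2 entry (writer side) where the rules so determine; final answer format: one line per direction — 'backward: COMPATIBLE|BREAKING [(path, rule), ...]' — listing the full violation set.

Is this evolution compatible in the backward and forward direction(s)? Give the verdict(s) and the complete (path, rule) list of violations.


backward: BREAKING [(verified, R3)]; forward: BREAKING [(contact.height, R3), (verified, R3)]

each type pair in Event: writer, then reader
backward pass over Event, reader schema v2, writer schema v1:
  tier: paired with writer tier (Priority -> Priority; writer required)
  attrs: paired with writer attrs (list<float64> -> list<float64>; writer required)
  contact: paired with writer contact (Contact -> Contact; writer required)
  verified: paired with writer verified (bool -> int32; writer required)
  contact.price: paired with writer contact.price (float64 -> float64; writer optional)
  contact.height: paired with writer contact.height (float32 -> float64; writer required)
  contact.rating: paired with writer contact.rating (float64 -> float64; writer required)
  breaking: (verified, R3)
  => 1 violation(s): backward is BREAKING for Event
forward pass over Event, reader schema v1, writer schema v2:
  tier: paired with writer tier (Priority -> Priority; writer required)
  attrs: paired with writer attrs (list<float64> -> list<float64>; writer required)
  contact: paired with writer contact (Contact -> Contact; writer required)
  verified: paired with writer verified (int32 -> bool; writer required)
  contact.price: paired with writer contact.price (float64 -> float64; writer optional)
  contact.height: paired with writer contact.height (float64 -> float32; writer required)
  contact.rating: paired with writer contact.rating (float64 -> float64; writer required)
  breaking: (contact.height, R3)
  breaking: (verified, R3)
  => 2 violation(s): forward is BREAKING for Event


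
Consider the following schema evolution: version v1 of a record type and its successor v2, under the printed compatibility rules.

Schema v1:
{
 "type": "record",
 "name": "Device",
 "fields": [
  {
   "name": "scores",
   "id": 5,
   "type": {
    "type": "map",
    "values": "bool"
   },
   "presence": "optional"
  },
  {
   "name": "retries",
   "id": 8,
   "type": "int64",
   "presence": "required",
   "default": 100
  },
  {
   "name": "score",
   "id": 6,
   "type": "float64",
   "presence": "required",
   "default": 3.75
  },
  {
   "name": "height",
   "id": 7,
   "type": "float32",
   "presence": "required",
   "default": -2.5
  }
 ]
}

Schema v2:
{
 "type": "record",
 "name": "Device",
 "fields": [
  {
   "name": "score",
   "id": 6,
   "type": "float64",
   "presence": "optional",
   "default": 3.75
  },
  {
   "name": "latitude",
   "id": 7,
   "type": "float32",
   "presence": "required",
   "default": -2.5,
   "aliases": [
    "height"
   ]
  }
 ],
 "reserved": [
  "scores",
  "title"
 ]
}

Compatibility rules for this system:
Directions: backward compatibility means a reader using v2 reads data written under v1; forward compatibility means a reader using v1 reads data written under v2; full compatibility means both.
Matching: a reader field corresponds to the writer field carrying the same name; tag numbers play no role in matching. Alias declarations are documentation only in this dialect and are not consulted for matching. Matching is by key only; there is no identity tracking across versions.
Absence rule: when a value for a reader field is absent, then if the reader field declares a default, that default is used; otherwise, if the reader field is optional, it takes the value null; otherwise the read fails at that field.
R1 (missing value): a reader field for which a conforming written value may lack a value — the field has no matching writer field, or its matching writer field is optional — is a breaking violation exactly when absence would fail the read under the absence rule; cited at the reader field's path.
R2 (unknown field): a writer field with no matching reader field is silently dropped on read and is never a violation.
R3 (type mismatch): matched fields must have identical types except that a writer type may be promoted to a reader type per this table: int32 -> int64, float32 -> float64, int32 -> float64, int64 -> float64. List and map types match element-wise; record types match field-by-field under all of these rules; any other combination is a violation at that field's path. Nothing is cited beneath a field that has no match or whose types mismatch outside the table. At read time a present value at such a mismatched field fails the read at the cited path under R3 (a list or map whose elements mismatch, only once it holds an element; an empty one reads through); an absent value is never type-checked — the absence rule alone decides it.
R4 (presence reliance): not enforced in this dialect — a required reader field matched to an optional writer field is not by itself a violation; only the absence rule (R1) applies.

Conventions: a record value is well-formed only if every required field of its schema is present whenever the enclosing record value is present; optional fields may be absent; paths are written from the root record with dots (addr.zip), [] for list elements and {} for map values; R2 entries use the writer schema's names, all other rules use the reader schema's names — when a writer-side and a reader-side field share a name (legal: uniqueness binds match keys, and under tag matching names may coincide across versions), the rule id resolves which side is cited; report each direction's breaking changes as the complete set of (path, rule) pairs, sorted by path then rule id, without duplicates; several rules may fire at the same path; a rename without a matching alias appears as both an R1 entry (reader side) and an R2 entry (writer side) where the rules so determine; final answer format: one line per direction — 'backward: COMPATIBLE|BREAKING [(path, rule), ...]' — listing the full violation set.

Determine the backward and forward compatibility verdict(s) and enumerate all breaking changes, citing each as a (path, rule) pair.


the writer's type comes first in each Device pair
backward on Device — v2 reading data written by v1:
  float64 -> float64, writer required: score aligns to score
  no writer field matches reader latitude
  scores (writer side), unknown to reader
  retries (writer side), unknown to reader
  height (writer side), unknown to reader
  nothing fires on Device: backward is COMPATIBLE
forward on Device — v1 reading data written by v2:
  no writer field matches reader scores
  no writer field matches reader retries
  float64 -> float64, writer optional: score aligns to score
  no writer field matches reader height
  latitude (writer side), unknown to reader
  nothing fires on Device: forward is COMPATIBLE

backward: COMPATIBLE []; forward: COMPATIBLE []


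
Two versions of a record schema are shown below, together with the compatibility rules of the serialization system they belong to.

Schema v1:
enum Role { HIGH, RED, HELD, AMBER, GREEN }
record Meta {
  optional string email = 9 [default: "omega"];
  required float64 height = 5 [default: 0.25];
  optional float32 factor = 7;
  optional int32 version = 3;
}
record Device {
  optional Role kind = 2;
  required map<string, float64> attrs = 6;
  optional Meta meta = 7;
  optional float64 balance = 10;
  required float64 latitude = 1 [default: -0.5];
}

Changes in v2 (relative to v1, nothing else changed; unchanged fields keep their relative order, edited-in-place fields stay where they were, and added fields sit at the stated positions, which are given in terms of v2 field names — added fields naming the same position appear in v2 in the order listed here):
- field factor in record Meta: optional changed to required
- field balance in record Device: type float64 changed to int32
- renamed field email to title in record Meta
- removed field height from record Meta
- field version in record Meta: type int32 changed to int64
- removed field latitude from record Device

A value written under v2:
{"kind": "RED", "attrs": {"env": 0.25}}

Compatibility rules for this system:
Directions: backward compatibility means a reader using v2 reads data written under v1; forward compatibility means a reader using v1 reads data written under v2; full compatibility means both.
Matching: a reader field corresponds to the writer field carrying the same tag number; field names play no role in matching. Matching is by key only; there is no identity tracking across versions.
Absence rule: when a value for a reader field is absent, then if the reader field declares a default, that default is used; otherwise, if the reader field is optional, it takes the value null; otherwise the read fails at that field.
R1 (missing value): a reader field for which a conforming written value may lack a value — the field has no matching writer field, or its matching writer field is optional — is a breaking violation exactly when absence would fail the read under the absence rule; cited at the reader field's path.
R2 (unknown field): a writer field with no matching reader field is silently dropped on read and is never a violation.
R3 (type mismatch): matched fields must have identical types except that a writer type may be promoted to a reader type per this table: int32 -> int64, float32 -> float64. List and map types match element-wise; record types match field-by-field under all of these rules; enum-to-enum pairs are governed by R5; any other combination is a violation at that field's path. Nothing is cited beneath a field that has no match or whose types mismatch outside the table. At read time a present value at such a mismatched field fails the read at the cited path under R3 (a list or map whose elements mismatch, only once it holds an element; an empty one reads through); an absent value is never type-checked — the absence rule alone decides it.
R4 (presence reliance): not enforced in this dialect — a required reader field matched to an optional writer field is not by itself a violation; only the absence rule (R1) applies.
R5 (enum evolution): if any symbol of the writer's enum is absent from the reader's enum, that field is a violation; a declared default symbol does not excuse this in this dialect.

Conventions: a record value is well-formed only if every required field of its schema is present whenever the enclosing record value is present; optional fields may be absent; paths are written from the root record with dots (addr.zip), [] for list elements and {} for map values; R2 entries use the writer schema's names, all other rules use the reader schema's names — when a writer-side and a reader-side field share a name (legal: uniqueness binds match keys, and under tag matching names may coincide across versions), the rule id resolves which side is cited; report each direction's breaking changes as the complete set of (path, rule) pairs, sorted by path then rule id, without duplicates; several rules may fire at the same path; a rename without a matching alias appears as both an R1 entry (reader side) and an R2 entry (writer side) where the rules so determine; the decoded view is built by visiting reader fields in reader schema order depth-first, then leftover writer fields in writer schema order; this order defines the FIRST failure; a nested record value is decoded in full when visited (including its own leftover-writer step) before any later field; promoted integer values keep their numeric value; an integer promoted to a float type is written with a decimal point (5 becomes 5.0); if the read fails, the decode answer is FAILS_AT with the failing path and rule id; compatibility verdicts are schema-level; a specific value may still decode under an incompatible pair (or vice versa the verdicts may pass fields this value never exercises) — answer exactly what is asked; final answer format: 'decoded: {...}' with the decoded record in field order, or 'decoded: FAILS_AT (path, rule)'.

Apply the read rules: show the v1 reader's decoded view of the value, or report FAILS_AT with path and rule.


decoded: {"kind": "RED", "attrs": {"env": 0.25}, "meta": null, "balance": null, "latitude": -0.5}

in Device below, arrows point writer -> reader
migrating the Device value to v1:
  kind := "RED"
  attrs := {"env": 0.25}
  meta := null (not supplied -> null)
  balance := null (not supplied -> null)
  latitude := -0.5 (no value, default fills)
  => decoded: {"kind": "RED", "attrs": {"env": 0.25}, "meta": null, "balance": null, "latitude": -0.5}
checking off the Device differences that do not matter here:
  field factor in record Meta: optional changed to required -> schema-level compatibility only; this Device value's decode is unchanged
  field balance in record Device: type float64 changed to int32 -> schema-level compatibility only; this Device value's decode is unchanged
  renamed field email to title in record Meta -> no rule fires on it and the decoded Device view is identical with or without it
  removed field height from record Meta -> no rule fires on it and the decoded Device view is identical with or without it
  field version in record Meta: type int32 changed to int64 -> schema-level compatibility only; this Device value's decode is unchanged
  removed field latitude from record Device -> no rule fires on it and the decoded Device view is identical with or without it


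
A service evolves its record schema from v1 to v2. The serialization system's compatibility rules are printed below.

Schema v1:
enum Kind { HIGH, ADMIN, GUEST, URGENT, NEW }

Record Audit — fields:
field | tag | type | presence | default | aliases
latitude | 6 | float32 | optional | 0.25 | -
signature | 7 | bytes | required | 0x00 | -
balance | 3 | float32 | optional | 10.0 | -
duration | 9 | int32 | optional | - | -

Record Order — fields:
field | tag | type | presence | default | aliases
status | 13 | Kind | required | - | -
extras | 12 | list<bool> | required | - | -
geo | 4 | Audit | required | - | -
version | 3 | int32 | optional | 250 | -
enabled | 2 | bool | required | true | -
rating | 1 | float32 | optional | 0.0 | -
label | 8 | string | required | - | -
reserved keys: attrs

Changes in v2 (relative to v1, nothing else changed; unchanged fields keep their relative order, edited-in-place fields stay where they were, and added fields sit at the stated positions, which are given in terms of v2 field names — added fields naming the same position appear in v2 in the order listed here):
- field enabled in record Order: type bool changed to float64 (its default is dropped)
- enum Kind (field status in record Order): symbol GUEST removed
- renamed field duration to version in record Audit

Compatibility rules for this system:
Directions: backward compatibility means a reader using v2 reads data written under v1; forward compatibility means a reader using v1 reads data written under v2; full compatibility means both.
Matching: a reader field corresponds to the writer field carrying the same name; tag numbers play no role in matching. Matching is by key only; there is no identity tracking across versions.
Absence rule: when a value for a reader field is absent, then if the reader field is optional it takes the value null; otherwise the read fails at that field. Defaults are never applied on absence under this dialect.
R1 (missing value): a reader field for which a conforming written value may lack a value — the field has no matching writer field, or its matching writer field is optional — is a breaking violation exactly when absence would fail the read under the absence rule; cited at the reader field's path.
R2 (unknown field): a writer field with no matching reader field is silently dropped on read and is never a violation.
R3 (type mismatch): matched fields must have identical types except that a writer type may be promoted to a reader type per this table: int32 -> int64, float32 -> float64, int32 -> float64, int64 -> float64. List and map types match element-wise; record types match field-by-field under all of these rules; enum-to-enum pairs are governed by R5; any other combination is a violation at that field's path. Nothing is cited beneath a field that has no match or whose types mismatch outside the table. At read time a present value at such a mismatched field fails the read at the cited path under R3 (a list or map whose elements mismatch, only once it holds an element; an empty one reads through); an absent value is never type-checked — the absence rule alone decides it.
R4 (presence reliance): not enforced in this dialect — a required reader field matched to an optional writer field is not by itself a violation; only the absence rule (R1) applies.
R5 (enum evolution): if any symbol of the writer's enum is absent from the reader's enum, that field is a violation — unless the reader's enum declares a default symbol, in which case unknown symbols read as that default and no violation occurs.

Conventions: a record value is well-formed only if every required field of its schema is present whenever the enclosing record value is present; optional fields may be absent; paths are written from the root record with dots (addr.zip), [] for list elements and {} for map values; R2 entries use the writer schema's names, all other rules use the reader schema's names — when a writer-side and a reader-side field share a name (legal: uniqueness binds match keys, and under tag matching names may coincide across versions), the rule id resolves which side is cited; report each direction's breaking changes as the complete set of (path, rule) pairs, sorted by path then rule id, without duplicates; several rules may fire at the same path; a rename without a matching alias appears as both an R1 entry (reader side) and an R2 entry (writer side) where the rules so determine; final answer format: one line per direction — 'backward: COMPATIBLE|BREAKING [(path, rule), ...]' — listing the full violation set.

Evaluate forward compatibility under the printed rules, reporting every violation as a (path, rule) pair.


arrows below run writer -> reader for Order
forward for Order (reader v1, writer v2):
  status: Kind -> Kind, writer required; from status
  extras: list<bool> -> list<bool>, writer required; from extras
  geo: Audit -> Audit, writer required; from geo
  version: int32 -> int32, writer optional; from version
  enabled: float64 -> bool, writer required; from enabled
  rating: float32 -> float32, writer optional; from rating
  label: string -> string, writer required; from label
  geo.latitude: float32 -> float32, writer optional; from geo.latitude
  geo.signature: bytes -> bytes, writer required; from geo.signature
  geo.balance: float32 -> float32, writer optional; from geo.balance
  geo.duration: no writer match
  leftover writer field: geo.version
  rule R3 violated at enabled
  => 1 violation(s): forward is BREAKING for Order
diffs on Order not affecting the asked answer:
  enum Kind (field status in record Order): symbol GUEST removed -> its effect on Order is confined to the backward direction, not asked
  renamed field duration to version in record Audit -> fires no rule on Order, leaving the asked answer as it is

forward: BREAKING [(enabled, R3)]


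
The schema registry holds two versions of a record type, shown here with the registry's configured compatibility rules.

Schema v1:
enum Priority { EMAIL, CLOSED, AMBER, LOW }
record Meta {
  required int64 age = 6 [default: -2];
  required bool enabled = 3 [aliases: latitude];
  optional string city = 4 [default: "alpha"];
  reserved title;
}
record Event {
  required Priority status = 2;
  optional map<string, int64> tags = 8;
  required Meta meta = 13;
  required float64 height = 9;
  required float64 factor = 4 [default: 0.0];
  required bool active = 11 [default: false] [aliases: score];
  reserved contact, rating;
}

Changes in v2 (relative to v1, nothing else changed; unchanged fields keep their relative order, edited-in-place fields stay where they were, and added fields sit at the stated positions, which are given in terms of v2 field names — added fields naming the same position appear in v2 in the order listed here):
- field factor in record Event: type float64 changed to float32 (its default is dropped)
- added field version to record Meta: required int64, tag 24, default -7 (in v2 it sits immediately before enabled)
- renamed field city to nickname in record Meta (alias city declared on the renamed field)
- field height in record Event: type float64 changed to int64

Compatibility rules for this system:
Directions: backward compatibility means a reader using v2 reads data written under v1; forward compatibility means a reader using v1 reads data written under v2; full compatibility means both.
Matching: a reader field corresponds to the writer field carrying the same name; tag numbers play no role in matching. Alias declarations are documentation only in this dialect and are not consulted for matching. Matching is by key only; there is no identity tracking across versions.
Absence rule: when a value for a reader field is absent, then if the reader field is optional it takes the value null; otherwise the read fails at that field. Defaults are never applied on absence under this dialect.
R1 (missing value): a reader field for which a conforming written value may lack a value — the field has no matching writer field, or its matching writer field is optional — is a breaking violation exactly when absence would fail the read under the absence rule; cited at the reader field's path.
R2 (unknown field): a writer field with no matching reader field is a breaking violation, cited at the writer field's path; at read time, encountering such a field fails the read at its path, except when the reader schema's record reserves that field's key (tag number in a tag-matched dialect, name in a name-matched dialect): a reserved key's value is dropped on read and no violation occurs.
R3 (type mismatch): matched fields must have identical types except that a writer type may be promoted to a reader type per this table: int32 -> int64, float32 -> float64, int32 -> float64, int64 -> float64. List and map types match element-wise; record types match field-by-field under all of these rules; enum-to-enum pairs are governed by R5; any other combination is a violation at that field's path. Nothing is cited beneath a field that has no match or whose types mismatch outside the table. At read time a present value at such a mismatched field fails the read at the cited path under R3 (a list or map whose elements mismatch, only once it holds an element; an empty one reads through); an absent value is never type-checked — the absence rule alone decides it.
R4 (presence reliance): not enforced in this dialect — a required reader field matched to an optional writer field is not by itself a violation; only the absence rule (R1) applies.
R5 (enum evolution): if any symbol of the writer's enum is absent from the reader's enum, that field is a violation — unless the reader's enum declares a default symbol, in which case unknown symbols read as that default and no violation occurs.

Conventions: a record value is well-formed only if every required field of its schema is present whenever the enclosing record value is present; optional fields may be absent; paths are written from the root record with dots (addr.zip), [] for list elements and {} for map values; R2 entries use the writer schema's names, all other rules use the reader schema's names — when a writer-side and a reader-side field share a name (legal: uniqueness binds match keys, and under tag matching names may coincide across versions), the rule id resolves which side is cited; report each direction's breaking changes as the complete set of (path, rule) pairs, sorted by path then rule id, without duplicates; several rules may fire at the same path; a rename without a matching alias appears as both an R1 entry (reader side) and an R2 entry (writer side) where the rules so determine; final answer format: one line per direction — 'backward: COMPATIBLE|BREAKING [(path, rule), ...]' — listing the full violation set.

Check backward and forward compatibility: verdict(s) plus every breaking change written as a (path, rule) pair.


backward: BREAKING [(factor, R3), (height, R3), (meta.city, R2), (meta.version, R1)]; forward: BREAKING [(meta.nickname, R2), (meta.version, R2)]

each type pair in Event: writer, then reader
checking backward for Event: reader v2 against writer v1:
  writer required, Priority -> Priority: reader status maps from writer status
  writer optional, map<string, int64> -> map<string, int64>: reader tags maps from writer tags
  writer required, Meta -> Meta: reader meta maps from writer meta
  writer required, float64 -> int64: reader height maps from writer height
  writer required, float64 -> float32: reader factor maps from writer factor
  writer required, bool -> bool: reader active maps from writer active
  writer required, int64 -> int64: reader meta.age maps from writer meta.age
  meta.version: no writer-side match
  writer required, bool -> bool: reader meta.enabled maps from writer meta.enabled
  meta.nickname: no writer-side match
  leftover writer field: meta.city
  R3 fires at factor
  R3 fires at height
  R2 fires at meta.city
  R1 fires at meta.version
  => backward verdict for Event: BREAKING, 4 violation(s)
checking forward for Event: reader v1 against writer v2:
  writer required, Priority -> Priority: reader status maps from writer status
  writer optional, map<string, int64> -> map<string, int64>: reader tags maps from writer tags
  writer required, Meta -> Meta: reader meta maps from writer meta
  writer required, int64 -> float64: reader height maps from writer height
  writer required, float32 -> float64: reader factor maps from writer factor
  writer required, bool -> bool: reader active maps from writer active
  writer required, int64 -> int64: reader meta.age maps from writer meta.age
  writer required, bool -> bool: reader meta.enabled maps from writer meta.enabled
  meta.city: no writer-side match
  leftover writer field: meta.version
  leftover writer field: meta.nickname
  R2 fires at meta.nickname
  R2 fires at meta.version
  => forward verdict for Event: BREAKING, 2 violation(s)
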